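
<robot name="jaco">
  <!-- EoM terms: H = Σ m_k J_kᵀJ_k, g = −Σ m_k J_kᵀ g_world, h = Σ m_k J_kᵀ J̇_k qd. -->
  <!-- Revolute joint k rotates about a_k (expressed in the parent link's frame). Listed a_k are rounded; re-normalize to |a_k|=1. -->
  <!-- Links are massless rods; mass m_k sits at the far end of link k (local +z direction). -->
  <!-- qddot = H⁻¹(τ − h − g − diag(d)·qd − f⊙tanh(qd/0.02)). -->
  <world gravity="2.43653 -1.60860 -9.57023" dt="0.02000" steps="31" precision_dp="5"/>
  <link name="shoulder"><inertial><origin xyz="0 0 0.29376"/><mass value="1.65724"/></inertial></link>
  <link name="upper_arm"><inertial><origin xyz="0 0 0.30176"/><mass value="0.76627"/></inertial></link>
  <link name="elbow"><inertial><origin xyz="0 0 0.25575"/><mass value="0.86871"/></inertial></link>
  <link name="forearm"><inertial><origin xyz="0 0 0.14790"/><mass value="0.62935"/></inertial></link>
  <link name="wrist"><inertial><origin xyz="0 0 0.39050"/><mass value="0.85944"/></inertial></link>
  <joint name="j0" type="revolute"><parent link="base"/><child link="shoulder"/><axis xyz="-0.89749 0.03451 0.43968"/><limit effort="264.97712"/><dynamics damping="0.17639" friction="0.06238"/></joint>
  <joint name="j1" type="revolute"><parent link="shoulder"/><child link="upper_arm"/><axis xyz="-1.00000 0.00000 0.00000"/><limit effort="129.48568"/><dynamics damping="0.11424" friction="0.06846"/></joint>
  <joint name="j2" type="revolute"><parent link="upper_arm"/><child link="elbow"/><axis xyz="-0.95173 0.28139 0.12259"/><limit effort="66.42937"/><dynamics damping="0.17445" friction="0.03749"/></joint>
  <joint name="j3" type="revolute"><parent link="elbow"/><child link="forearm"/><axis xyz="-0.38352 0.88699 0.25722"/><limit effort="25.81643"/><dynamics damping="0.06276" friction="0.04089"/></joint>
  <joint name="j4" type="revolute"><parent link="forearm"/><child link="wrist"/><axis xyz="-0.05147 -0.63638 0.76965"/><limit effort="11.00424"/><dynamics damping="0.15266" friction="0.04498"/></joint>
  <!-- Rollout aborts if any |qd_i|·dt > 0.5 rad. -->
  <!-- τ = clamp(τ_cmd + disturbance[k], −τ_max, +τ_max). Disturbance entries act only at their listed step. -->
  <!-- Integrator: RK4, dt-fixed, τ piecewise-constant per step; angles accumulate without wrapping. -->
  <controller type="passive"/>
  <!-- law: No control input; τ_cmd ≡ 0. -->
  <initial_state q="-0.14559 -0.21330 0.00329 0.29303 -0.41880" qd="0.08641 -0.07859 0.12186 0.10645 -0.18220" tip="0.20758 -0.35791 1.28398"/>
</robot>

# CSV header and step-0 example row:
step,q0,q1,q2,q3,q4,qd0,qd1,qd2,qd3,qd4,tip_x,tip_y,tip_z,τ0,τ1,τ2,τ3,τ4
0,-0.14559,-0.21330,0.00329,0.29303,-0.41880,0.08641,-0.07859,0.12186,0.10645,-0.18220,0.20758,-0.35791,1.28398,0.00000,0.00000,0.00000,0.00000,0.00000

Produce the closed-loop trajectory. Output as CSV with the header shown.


step,q0,q1,q2,q3,q4,qd0,qd1,qd2,qd3,qd4,tip_x,tip_y,tip_z,τ0,τ1,τ2,τ3,τ4
1,-0.14397,-0.21698,0.00657,0.29846,-0.42061,0.07458,-0.29129,0.21757,0.41945,-0.02714,0.21119,-0.35582,1.28288,0.00000,0.00000,0.00000,0.00000,0.00000
2,-0.14263,-0.22496,0.01220,0.30944,-0.42054,0.05842,-0.51118,0.36811,0.64564,-0.01635,0.21704,-0.35497,1.28021,0.00000,0.00000,0.00000,0.00000,0.00000
3,-0.14163,-0.23732,0.02082,0.32496,-0.42033,0.04160,-0.73131,0.51629,0.87506,-0.01036,0.22512,-0.35538,1.27581,0.00000,0.00000,0.00000,0.00000,0.00000
4,-0.14095,-0.25416,0.03246,0.34504,-0.42010,0.02600,-0.95942,0.67005,1.10362,-0.01100,0.23539,-0.35699,1.26952,0.00000,0.00000,0.00000,0.00000,0.00000
5,-0.14056,-0.27570,0.04728,0.36966,-0.41997,0.01353,-1.20222,0.83491,1.32822,-0.01978,0.24776,-0.35970,1.26115,0.00000,0.00000,0.00000,0.00000,0.00000
6,-0.14037,-0.30228,0.06553,0.39873,-0.42008,0.00538,-1.46431,1.01410,1.54592,-0.03982,0.26213,-0.36342,1.25043,0.00000,0.00000,0.00000,0.00000,0.00000
7,-0.14030,-0.33429,0.08743,0.43217,-0.42056,0.00103,-1.74478,1.20033,1.76563,-0.05871,0.27833,-0.36800,1.23706,0.00000,0.00000,0.00000,0.00000,0.00000
8,-0.14030,-0.37209,0.11314,0.46996,-0.42154,-0.00083,-2.03905,1.37763,2.00525,-0.05240,0.29612,-0.37328,1.22072,0.00000,0.00000,0.00000,0.00000,0.00000
9,-0.14034,-0.41597,0.14268,0.51215,-0.42307,-0.00323,-2.35138,1.57842,2.20772,-0.11150,0.31522,-0.37908,1.20104,0.00000,0.00000,0.00000,0.00000,0.00000
10,-0.14044,-0.46622,0.17633,0.55807,-0.42641,-0.00745,-2.67509,1.78748,2.37900,-0.23359,0.33526,-0.38526,1.17763,0.00000,0.00000,0.00000,0.00000,0.00000
11,-0.14066,-0.52300,0.21412,0.60713,-0.43283,-0.01450,-3.00323,1.98871,2.52287,-0.41930,0.35581,-0.39165,1.15009,0.00000,0.00000,0.00000,0.00000,0.00000
12,-0.14105,-0.58633,0.25572,0.65882,-0.44362,-0.02543,-3.32819,2.16521,2.64193,-0.67068,0.37635,-0.39814,1.11807,0.00000,0.00000,0.00000,0.00000,0.00000
13,-0.14171,-0.65606,0.30045,0.71266,-0.46011,-0.04155,-3.64224,2.30026,2.73835,-0.98879,0.39633,-0.40461,1.08127,0.00000,0.00000,0.00000,0.00000,0.00000
14,-0.14275,-0.73190,0.34735,0.76821,-0.48361,-0.06401,-3.93886,2.37896,2.81374,-1.37202,0.41514,-0.41102,1.03948,0.00000,0.00000,0.00000,0.00000,0.00000
15,-0.14432,-0.81347,0.39516,0.82507,-0.51539,-0.09386,-4.21338,2.38962,2.86881,-1.81517,0.43219,-0.41735,0.99262,0.00000,0.00000,0.00000,0.00000,0.00000
16,-0.14657,-0.90027,0.44243,0.88283,-0.55656,-0.13298,-4.46204,2.32446,2.90318,-2.30937,0.44692,-0.42367,0.94071,0.00000,0.00000,0.00000,0.00000,0.00000
17,-0.14972,-0.99175,0.48760,0.94105,-0.60802,-0.18492,-4.68073,2.17940,2.91546,-2.84233,0.45887,-0.43009,0.88390,0.00000,0.00000,0.00000,0.00000,0.00000
18,-0.15409,-1.08726,0.52906,0.99928,-0.67041,-0.25518,-4.86382,1.95281,2.90318,-3.39878,0.46769,-0.43678,0.82245,0.00000,0.00000,0.00000,0.00000,0.00000
19,-0.16010,-1.18601,0.56517,1.05699,-0.74402,-0.35106,-5.00334,1.64400,2.86253,-3.96088,0.47319,-0.44394,0.75672,0.00000,0.00000,0.00000,0.00000,0.00000
20,-0.16836,-1.28703,0.59427,1.11355,-0.82875,-0.48125,-5.08859,1.25202,2.78703,-4.50820,0.47532,-0.45180,0.68711,0.00000,0.00000,0.00000,0.00000,0.00000
21,-0.17964,-1.38911,0.61469,1.16816,-0.92409,-0.65529,-5.10627,0.77598,2.66530,-5.01629,0.47421,-0.46060,0.61402,0.00000,0.00000,0.00000,0.00000,0.00000
22,-0.19493,-1.49073,0.62476,1.21972,-1.02893,-0.88304,-5.04129,0.21734,2.47754,-5.45257,0.47013,-0.47057,0.53787,0.00000,0.00000,0.00000,0.00000,0.00000
23,-0.21545,-1.59023,0.62336,1.26639,-1.14148,-1.18253,-4.89376,-0.35782,2.16598,-5.77718,0.46346,-0.48195,0.45901,0.00000,0.00000,0.00000,0.00000,0.00000
24,-0.24270,-1.68574,0.61001,1.30548,-1.25864,-1.55462,-4.63815,-0.98508,1.71460,-5.89612,0.45467,-0.49498,0.37771,0.00000,0.00000,0.00000,0.00000,0.00000
25,-0.27815,-1.77499,0.58384,1.33359,-1.37517,-2.00289,-4.26851,-1.62852,1.05429,-5.68868,0.44417,-0.50992,0.29414,0.00000,0.00000,0.00000,0.00000,0.00000
26,-0.32333,-1.85579,0.54530,1.34566,-1.48283,-2.52698,-3.79655,-2.20659,0.09670,-4.97610,0.43222,-0.52703,0.20827,0.00000,0.00000,0.00000,0.00000,0.00000
27,-0.37967,-1.92629,0.49658,1.33518,-1.56937,-3.11617,-3.24338,-2.62955,-1.19902,-3.54257,0.41871,-0.54660,0.11988,0.00000,0.00000,0.00000,0.00000,0.00000
28,-0.44826,-1.98535,0.44210,1.29578,-1.61872,-3.74808,-2.66121,-2.76426,-2.76379,-1.24920,0.40283,-0.56878,0.02843,0.00000,0.00000,0.00000,0.00000,0.00000
29,-0.52968,-2.03287,0.38847,1.22510,-1.61458,-4.39270,-2.09746,-2.53880,-4.24816,1.74860,0.38282,-0.59342,-0.06692,0.00000,0.00000,0.00000,0.00000,0.00000
30,-0.62386,-2.06959,0.34264,1.13005,-1.54663,-5.02163,-1.58457,-1.99760,-5.11492,5.05266,0.35561,-0.61958,-0.16714,0.00000,0.00000,0.00000,0.00000,0.00000
31,-0.73038,-2.09670,0.31037,1.02710,-1.41403,-5.62588,-1.13578,-1.18645,-5.02412,8.13089,0.31705,-0.64494,-0.27270,,,,,


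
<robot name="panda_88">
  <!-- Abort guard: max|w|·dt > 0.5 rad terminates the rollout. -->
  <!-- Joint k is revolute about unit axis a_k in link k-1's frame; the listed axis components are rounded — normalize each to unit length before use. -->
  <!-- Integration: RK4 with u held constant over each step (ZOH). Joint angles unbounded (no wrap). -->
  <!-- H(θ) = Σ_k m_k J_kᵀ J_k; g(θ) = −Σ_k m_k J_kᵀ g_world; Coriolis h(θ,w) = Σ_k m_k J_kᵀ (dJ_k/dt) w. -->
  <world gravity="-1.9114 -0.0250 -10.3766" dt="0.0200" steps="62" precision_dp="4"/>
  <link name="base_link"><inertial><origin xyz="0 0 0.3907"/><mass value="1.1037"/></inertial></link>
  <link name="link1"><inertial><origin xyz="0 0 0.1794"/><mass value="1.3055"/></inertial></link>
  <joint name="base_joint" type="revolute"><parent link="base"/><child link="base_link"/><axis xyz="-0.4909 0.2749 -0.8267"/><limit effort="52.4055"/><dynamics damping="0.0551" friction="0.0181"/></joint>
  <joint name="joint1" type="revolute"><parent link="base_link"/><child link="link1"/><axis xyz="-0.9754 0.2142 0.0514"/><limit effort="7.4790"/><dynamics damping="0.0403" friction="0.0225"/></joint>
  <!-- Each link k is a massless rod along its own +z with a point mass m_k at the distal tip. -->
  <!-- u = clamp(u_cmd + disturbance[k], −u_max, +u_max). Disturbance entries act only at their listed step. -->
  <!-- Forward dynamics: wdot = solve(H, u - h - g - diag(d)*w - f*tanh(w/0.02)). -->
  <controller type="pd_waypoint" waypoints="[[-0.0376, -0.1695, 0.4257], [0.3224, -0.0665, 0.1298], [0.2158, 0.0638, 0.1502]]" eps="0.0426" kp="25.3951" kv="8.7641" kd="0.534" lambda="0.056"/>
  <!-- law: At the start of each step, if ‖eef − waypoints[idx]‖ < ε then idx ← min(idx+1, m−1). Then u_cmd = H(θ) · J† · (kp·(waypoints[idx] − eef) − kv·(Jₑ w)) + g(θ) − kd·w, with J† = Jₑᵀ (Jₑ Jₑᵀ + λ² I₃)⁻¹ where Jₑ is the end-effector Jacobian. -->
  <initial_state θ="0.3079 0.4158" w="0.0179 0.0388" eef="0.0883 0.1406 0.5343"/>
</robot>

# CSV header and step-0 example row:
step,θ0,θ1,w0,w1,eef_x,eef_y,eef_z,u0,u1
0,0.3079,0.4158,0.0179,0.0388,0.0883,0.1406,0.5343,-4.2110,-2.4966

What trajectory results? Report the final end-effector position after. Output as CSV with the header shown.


step,θ0,θ1,w0,w1,eef_x,eef_y,eef_z,u0,u1
1,0.3053,0.4150,-0.2784,-0.1088,0.0876,0.1400,0.5347,-3.4431,-2.1894
2,0.2973,0.4120,-0.5183,-0.1970,0.0853,0.1381,0.5357,-2.8120,-1.9540
3,0.2851,0.4074,-0.7060,-0.2616,0.0819,0.1351,0.5372,-2.2916,-1.7596
4,0.2695,0.4017,-0.8520,-0.3087,0.0775,0.1312,0.5391,-1.8587,-1.5966
5,0.2514,0.3952,-0.9645,-0.3428,0.0725,0.1266,0.5413,-1.4950,-1.4576
6,0.2312,0.3881,-1.0505,-0.3670,0.0670,0.1213,0.5435,-1.1859,-1.3375
7,0.2096,0.3806,-1.1151,-0.3834,0.0612,0.1156,0.5458,-0.9200,-1.2320
8,0.1868,0.3729,-1.1627,-0.3939,0.0553,0.1094,0.5481,-0.6884,-1.1382
9,0.1632,0.3650,-1.1965,-0.3995,0.0492,0.1029,0.5503,-0.4842,-1.0536
10,0.1391,0.3570,-1.2193,-0.4014,0.0432,0.0960,0.5524,-0.3019,-0.9765
11,0.1146,0.3490,-1.2332,-0.4003,0.0372,0.0889,0.5543,-0.1375,-0.9055
12,0.0898,0.3410,-1.2398,-0.3968,0.0313,0.0816,0.5562,0.0124,-0.8396
13,0.0650,0.3332,-1.2405,-0.3913,0.0256,0.0742,0.5578,0.1502,-0.7779
14,0.0403,0.3254,-1.2364,-0.3842,0.0201,0.0666,0.5593,0.2779,-0.7200
15,0.0156,0.3179,-1.2282,-0.3759,0.0147,0.0589,0.5606,0.3970,-0.6653
16,-0.0088,0.3105,-1.2168,-0.3665,0.0096,0.0512,0.5618,0.5086,-0.6134
17,-0.0330,0.3033,-1.2027,-0.3563,0.0047,0.0435,0.5628,0.6136,-0.5643
18,-0.0569,0.2963,-1.1863,-0.3455,-0.0000,0.0357,0.5636,0.7128,-0.5175
19,-0.0804,0.2895,-1.1680,-0.3342,-0.0045,0.0280,0.5643,0.8066,-0.4730
20,-0.1036,0.2829,-1.1482,-0.3224,-0.0087,0.0203,0.5648,0.8956,-0.4306
21,-0.1263,0.2766,-1.1271,-0.3104,-0.0126,0.0127,0.5651,0.9801,-0.3903
22,-0.1486,0.2706,-1.1049,-0.2982,-0.0164,0.0052,0.5654,1.0603,-0.3519
23,-0.1705,0.2647,-1.0819,-0.2859,-0.0199,-0.0022,0.5655,1.1365,-0.3154
24,-0.1919,0.2592,-1.0583,-0.2735,-0.0232,-0.0095,0.5654,1.2090,-0.2808
25,-0.2128,0.2538,-1.0341,-0.2611,-0.0262,-0.0167,0.5653,1.2778,-0.2479
26,-0.2333,0.2488,-1.0095,-0.2488,-0.0291,-0.0238,0.5651,1.3432,-0.2168
27,-0.2532,0.2439,-0.9846,-0.2365,-0.0317,-0.0306,0.5647,1.4053,-0.1873
28,-0.2726,0.2393,-0.9596,-0.2244,-0.0342,-0.0374,0.5643,1.4642,-0.1594
29,-0.2916,0.2350,-0.9345,-0.2124,-0.0365,-0.0440,0.5638,1.5201,-0.1331
30,-0.3100,0.2309,-0.9094,-0.2006,-0.0386,-0.0504,0.5633,1.5730,-0.1083
31,-0.3279,0.2270,-0.8844,-0.1890,-0.0405,-0.0566,0.5627,1.6232,-0.0850
32,-0.3454,0.2233,-0.8595,-0.1776,-0.0423,-0.0627,0.5620,1.6707,-0.0631
33,-0.3623,0.2199,-0.8349,-0.1664,-0.0440,-0.0685,0.5613,1.7157,-0.0426
34,-0.3788,0.2167,-0.8105,-0.1555,-0.0455,-0.0743,0.5605,1.7582,-0.0234
35,-0.3947,0.2137,-0.7864,-0.1448,-0.0469,-0.0798,0.5597,1.7984,-0.0054
36,-0.4102,0.2109,-0.7627,-0.1343,-0.0482,-0.0851,0.5589,1.8364,0.0113
37,-0.4252,0.2083,-0.7394,-0.1242,-0.0493,-0.0903,0.5580,1.8722,0.0269
38,-0.4398,0.2059,-0.7165,-0.1143,-0.0504,-0.0953,0.5572,1.9061,0.0414
39,-0.4539,0.2038,-0.6940,-0.1046,-0.0513,-0.1002,0.5563,1.9381,0.0548
40,-0.4675,0.2018,-0.6721,-0.0953,-0.0522,-0.1048,0.5554,1.9682,0.0672
41,-0.4807,0.2000,-0.6506,-0.0862,-0.0530,-0.1093,0.5545,1.9967,0.0787
42,-0.4935,0.1983,-0.6296,-0.0773,-0.0537,-0.1137,0.5536,2.0235,0.0892
43,-0.5059,0.1969,-0.6092,-0.0688,-0.0543,-0.1178,0.5527,2.0488,0.0989
44,-0.5179,0.1956,-0.5893,-0.0605,-0.0549,-0.1218,0.5518,2.0726,0.1077
45,-0.5295,0.1944,-0.5700,-0.0526,-0.0555,-0.1257,0.5509,2.0952,0.1158
46,-0.5407,0.1935,-0.5511,-0.0450,-0.0559,-0.1294,0.5500,2.1164,0.1233
47,-0.5515,0.1926,-0.5327,-0.0379,-0.0564,-0.1330,0.5492,2.1364,0.1302
48,-0.5620,0.1919,-0.5147,-0.0314,-0.0567,-0.1364,0.5483,2.1553,0.1368
49,-0.5721,0.1914,-0.4971,-0.0258,-0.0571,-0.1397,0.5474,2.1731,0.1431
50,-0.5819,0.1909,-0.4799,-0.0210,-0.0574,-0.1429,0.5466,2.1898,0.1493
51,-0.5913,0.1905,-0.4630,-0.0170,-0.0577,-0.1459,0.5458,2.2057,0.1554
52,-0.6004,0.1902,-0.4465,-0.0136,-0.0579,-0.1488,0.5450,2.2207,0.1614
53,-0.6092,0.1900,-0.4304,-0.0107,-0.0581,-0.1516,0.5442,2.2349,0.1672
54,-0.6176,0.1898,-0.4149,-0.0081,-0.0583,-0.1543,0.5434,2.2484,0.1727
55,-0.6258,0.1897,-0.3998,-0.0057,-0.0585,-0.1569,0.5426,2.2613,0.1779
56,-0.6336,0.1896,-0.3852,-0.0036,-0.0586,-0.1594,0.5419,2.2734,0.1828
57,-0.6412,0.1895,-0.3712,-0.0015,-0.0587,-0.1618,0.5412,2.2850,0.1875
58,-0.6485,0.1895,-0.3577,0.0004,-0.0588,-0.1641,0.5405,2.2960,0.1918
59,-0.6555,0.1895,-0.3446,0.0023,-0.0589,-0.1663,0.5398,2.3065,0.1958
60,-0.6622,0.1896,-0.3320,0.0041,-0.0590,-0.1684,0.5391,2.3164,0.1995
61,-0.6688,0.1897,-0.3199,0.0058,-0.0590,-0.1704,0.5385,2.3259,0.2029
62,-0.6750,0.1898,-0.3083,0.0076,-0.0591,-0.1724,0.5379,,
# final eef position (m): -0.0591 -0.1724 0.5379


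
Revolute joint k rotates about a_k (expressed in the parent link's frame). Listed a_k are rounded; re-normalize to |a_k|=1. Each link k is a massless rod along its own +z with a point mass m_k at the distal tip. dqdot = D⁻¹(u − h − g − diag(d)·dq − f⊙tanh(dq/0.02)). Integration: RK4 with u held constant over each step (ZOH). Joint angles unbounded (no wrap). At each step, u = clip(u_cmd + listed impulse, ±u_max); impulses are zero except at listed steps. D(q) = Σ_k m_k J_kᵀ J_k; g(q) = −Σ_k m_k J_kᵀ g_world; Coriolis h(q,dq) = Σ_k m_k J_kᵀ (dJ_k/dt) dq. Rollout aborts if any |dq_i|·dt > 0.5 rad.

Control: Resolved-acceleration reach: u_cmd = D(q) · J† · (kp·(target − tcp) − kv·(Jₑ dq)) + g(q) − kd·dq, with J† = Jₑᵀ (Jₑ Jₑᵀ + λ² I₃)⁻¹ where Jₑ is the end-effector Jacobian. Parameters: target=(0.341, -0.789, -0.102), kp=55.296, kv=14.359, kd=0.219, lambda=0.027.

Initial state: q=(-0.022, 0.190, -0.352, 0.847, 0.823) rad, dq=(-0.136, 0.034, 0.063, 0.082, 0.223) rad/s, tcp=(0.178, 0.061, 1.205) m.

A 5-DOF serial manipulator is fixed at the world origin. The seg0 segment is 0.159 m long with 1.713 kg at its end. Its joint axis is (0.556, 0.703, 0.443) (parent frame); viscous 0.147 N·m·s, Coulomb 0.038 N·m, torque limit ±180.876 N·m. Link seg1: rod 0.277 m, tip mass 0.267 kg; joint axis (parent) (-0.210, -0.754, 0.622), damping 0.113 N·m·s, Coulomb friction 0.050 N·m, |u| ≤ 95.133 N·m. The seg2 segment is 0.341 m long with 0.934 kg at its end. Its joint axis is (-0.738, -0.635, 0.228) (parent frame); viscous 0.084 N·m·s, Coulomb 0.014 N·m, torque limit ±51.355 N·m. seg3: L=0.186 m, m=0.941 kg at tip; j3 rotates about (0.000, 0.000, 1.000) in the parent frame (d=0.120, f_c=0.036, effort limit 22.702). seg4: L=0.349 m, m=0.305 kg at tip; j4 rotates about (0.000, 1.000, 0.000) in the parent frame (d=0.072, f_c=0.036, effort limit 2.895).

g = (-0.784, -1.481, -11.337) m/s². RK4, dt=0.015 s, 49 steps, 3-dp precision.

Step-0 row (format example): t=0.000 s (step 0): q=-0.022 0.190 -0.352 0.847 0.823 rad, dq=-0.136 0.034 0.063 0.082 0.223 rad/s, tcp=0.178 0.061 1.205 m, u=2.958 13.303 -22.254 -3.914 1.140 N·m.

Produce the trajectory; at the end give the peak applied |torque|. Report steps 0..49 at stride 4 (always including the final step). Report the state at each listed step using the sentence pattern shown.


t=0.060 s (step 4): q=-0.067 0.578 -0.817 0.648 0.982 rad, dq=-0.432 12.424 -12.314 -7.660 -0.469 rad/s, tcp=0.176 0.001 1.112 m, u=-8.307 1.044 -1.039 -0.605 0.494 N·m.
t=0.120 s (step 8): q=-0.120 1.433 -1.547 -0.143 0.622 rad, dq=-3.418 10.078 -9.883 -17.911 -5.765 rad/s, tcp=0.186 -0.049 0.974 m, u=-61.912 11.371 23.796 1.122 0.397 N·m.
t=0.180 s (step 12): q=-0.623 1.372 -1.941 -0.437 0.671 rad, dq=-9.932 -4.543 -4.979 0.228 5.123 rad/s, tcp=0.157 -0.016 0.820 m, u=50.380 -23.671 -21.539 -1.925 -0.627 N·m.
t=0.240 s (step 16): q=-1.051 1.209 -2.196 -0.491 0.967 rad, dq=-4.624 -1.714 -3.817 -1.167 3.714 rad/s, tcp=0.095 -0.090 0.623 m, u=40.890 -12.347 -12.798 0.414 -1.515 N·m.
t=0.300 s (step 20): q=-1.214 1.131 -2.419 -0.555 1.089 rad, dq=-1.013 -1.127 -3.568 -0.890 0.439 rad/s, tcp=0.078 -0.198 0.460 m, u=20.788 -1.095 1.269 1.029 -1.603 N·m.
t=0.360 s (step 24): q=-1.192 1.056 -2.609 -0.598 1.037 rad, dq=1.636 -1.459 -2.643 -0.583 -2.035 rad/s, tcp=0.101 -0.307 0.321 m, u=8.411 5.159 11.070 0.919 -1.491 N·m.
t=0.420 s (step 28): q=-1.034 0.954 -2.726 -0.632 0.866 rad, dq=3.484 -1.921 -1.230 -0.565 -3.459 rad/s, tcp=0.138 -0.397 0.198 m, u=2.314 7.825 15.922 0.629 -1.455 N·m.
t=0.480 s (step 32): q=-0.794 0.832 -2.757 -0.671 0.653 rad, dq=4.356 -2.128 0.181 -0.690 -3.414 rad/s, tcp=0.175 -0.459 0.095 m, u=-0.829 7.997 17.046 0.295 -1.573 N·m.
t=0.540 s (step 36): q=-0.530 0.696 -2.706 -0.706 0.477 rad, dq=4.322 -2.433 1.514 -0.402 -2.334 rad/s, tcp=0.208 -0.500 0.016 m, u=-3.537 7.132 16.235 0.020 -1.607 N·m.
t=0.600 s (step 40): q=-0.289 0.544 -2.583 -0.721 0.381 rad, dq=3.657 -2.597 2.496 -0.167 -0.901 rad/s, tcp=0.237 -0.534 -0.037 m, u=-6.459 6.309 13.887 -0.056 -1.448 N·m.
t=0.660 s (step 44): q=-0.096 0.391 -2.419 -0.730 0.359 rad, dq=2.773 -2.472 2.858 -0.121 0.056 rad/s, tcp=0.263 -0.571 -0.067 m, u=-8.843 5.583 10.878 -0.067 -1.102 N·m.
t=0.720 s (step 48): q=0.046 0.250 -2.251 -0.737 0.372 rad, dq=1.996 -2.193 2.687 -0.120 0.296 rad/s, tcp=0.288 -0.611 -0.082 m, u=-10.458 5.153 8.644 -0.079 -0.715 N·m.
t=0.735 s (step 49): q=0.075 0.218 -2.211 -0.739 0.376 rad, dq=1.830 -2.112 2.595 -0.120 0.308 rad/s, tcp=0.293 -0.621 -0.083 m.
max |u| (N·m): 70.878


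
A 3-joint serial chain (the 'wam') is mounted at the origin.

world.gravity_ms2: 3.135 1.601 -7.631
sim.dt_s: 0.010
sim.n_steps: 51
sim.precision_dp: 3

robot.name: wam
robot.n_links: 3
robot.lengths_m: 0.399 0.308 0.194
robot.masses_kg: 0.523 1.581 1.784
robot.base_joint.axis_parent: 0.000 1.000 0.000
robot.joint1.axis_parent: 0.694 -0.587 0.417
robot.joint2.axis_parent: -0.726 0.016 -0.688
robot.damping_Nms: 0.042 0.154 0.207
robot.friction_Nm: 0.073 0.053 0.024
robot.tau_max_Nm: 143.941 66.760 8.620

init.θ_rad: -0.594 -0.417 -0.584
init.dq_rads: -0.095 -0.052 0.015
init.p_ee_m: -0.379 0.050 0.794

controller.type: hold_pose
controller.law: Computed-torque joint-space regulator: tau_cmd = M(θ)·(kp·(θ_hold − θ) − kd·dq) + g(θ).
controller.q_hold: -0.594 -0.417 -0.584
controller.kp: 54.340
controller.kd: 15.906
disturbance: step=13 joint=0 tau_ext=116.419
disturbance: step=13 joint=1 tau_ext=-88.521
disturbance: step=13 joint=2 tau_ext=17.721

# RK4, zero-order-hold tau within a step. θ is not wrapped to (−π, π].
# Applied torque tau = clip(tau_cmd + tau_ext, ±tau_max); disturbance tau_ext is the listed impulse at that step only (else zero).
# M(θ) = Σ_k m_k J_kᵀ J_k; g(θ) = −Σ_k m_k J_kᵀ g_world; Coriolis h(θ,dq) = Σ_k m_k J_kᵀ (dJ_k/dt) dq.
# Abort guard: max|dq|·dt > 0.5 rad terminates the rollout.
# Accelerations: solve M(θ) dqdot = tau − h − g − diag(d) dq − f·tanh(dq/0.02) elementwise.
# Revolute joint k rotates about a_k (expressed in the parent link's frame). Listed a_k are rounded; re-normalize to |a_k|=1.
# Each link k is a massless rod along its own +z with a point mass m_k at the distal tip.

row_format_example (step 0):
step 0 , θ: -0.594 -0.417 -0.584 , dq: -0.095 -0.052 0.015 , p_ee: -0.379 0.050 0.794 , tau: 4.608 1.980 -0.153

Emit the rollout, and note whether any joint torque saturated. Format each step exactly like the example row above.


step 1 , θ: -0.595 -0.417 -0.584 , dq: -0.078 -0.038 0.018 , p_ee: -0.379 0.050 0.794 , tau: 4.261 2.058 -0.138
step 2 , θ: -0.596 -0.418 -0.584 , dq: -0.063 -0.027 0.018 , p_ee: -0.380 0.050 0.794 , tau: 3.955 2.128 -0.124
step 3 , θ: -0.596 -0.418 -0.583 , dq: -0.050 -0.018 0.017 , p_ee: -0.380 0.050 0.794 , tau: 3.685 2.190 -0.112
step 4 , θ: -0.597 -0.418 -0.583 , dq: -0.040 -0.012 0.014 , p_ee: -0.381 0.050 0.793 , tau: 3.446 2.247 -0.102
step 5 , θ: -0.597 -0.418 -0.583 , dq: -0.031 -0.007 0.011 , p_ee: -0.381 0.050 0.793 , tau: 3.236 2.299 -0.093
step 6 , θ: -0.597 -0.418 -0.583 , dq: -0.024 -0.004 0.008 , p_ee: -0.381 0.050 0.793 , tau: 3.052 2.347 -0.086
step 7 , θ: -0.597 -0.418 -0.583 , dq: -0.018 -0.001 0.006 , p_ee: -0.381 0.050 0.793 , tau: 2.890 2.390 -0.080
step 8 , θ: -0.598 -0.418 -0.583 , dq: -0.013 0.000 0.004 , p_ee: -0.381 0.050 0.793 , tau: 2.750 2.429 -0.076
step 9 , θ: -0.598 -0.418 -0.583 , dq: -0.008 0.001 0.002 , p_ee: -0.381 0.050 0.793 , tau: 2.628 2.463 -0.072
step 10 , θ: -0.598 -0.418 -0.583 , dq: -0.005 0.002 0.001 , p_ee: -0.381 0.050 0.793 , tau: 2.522 2.494 -0.069
step 11 , θ: -0.598 -0.418 -0.583 , dq: -0.002 0.002 -0.000 , p_ee: -0.381 0.050 0.793 , tau: 2.431 2.522 -0.067
step 12 , θ: -0.598 -0.418 -0.583 , dq: 0.000 0.002 -0.001 , p_ee: -0.381 0.050 0.793 , tau: 2.352 2.546 -0.065
step 13 , θ: -0.598 -0.418 -0.583 , dq: 0.002 0.002 -0.002 , p_ee: -0.381 0.050 0.793 , tau: 118.703 -66.760 8.620
step 14 , θ: -0.597 -0.425 -0.581 , dq: 0.076 -1.409 0.447 , p_ee: -0.379 0.052 0.794 , tau: -16.666 13.835 -1.478
step 15 , θ: -0.597 -0.438 -0.576 , dq: 0.071 -1.163 0.410 , p_ee: -0.375 0.056 0.795 , tau: -14.418 12.487 -1.329
step 16 , θ: -0.596 -0.449 -0.573 , dq: 0.063 -0.955 0.356 , p_ee: -0.371 0.060 0.796 , tau: -12.432 11.299 -1.190
step 17 , θ: -0.595 -0.457 -0.569 , dq: 0.056 -0.778 0.297 , p_ee: -0.368 0.063 0.797 , tau: -10.679 10.252 -1.062
step 18 , θ: -0.595 -0.464 -0.567 , dq: 0.048 -0.628 0.239 , p_ee: -0.365 0.065 0.797 , tau: -9.130 9.328 -0.946
step 19 , θ: -0.594 -0.470 -0.565 , dq: 0.041 -0.500 0.184 , p_ee: -0.363 0.067 0.798 , tau: -7.762 8.514 -0.842
step 20 , θ: -0.594 -0.474 -0.563 , dq: 0.035 -0.390 0.136 , p_ee: -0.361 0.068 0.798 , tau: -6.554 7.797 -0.749
step 21 , θ: -0.594 -0.478 -0.562 , dq: 0.029 -0.296 0.094 , p_ee: -0.360 0.069 0.799 , tau: -5.488 7.165 -0.666
step 22 , θ: -0.593 -0.480 -0.561 , dq: 0.024 -0.215 0.058 , p_ee: -0.359 0.070 0.799 , tau: -4.548 6.608 -0.592
step 23 , θ: -0.593 -0.482 -0.561 , dq: 0.020 -0.146 0.030 , p_ee: -0.358 0.070 0.799 , tau: -3.719 6.117 -0.528
step 24 , θ: -0.593 -0.483 -0.560 , dq: 0.017 -0.085 0.010 , p_ee: -0.358 0.071 0.799 , tau: -2.989 5.685 -0.472
step 25 , θ: -0.593 -0.484 -0.560 , dq: 0.015 -0.032 0.000 , p_ee: -0.357 0.071 0.799 , tau: -2.346 5.305 -0.424
step 26 , θ: -0.593 -0.484 -0.560 , dq: 0.012 0.011 -0.009 , p_ee: -0.357 0.071 0.799 , tau: -1.781 4.976 -0.383
step 27 , θ: -0.593 -0.484 -0.561 , dq: 0.008 0.043 -0.021 , p_ee: -0.357 0.071 0.799 , tau: -1.285 4.696 -0.349
step 28 , θ: -0.593 -0.483 -0.561 , dq: 0.005 0.069 -0.028 , p_ee: -0.357 0.070 0.799 , tau: -0.850 4.452 -0.320
step 29 , θ: -0.593 -0.482 -0.561 , dq: 0.003 0.092 -0.033 , p_ee: -0.357 0.070 0.799 , tau: -0.470 4.238 -0.295
step 30 , θ: -0.593 -0.481 -0.561 , dq: 0.001 0.111 -0.035 , p_ee: -0.358 0.070 0.799 , tau: -0.138 4.049 -0.273
step 31 , θ: -0.593 -0.480 -0.562 , dq: -0.001 0.126 -0.037 , p_ee: -0.358 0.070 0.799 , tau: 0.153 3.883 -0.253
step 32 , θ: -0.593 -0.479 -0.562 , dq: -0.002 0.139 -0.037 , p_ee: -0.359 0.069 0.799 , tau: 0.407 3.738 -0.236
step 33 , θ: -0.593 -0.478 -0.563 , dq: -0.003 0.149 -0.038 , p_ee: -0.359 0.069 0.799 , tau: 0.628 3.610 -0.221
step 34 , θ: -0.593 -0.476 -0.563 , dq: -0.004 0.156 -0.038 , p_ee: -0.360 0.068 0.799 , tau: 0.821 3.498 -0.207
step 35 , θ: -0.593 -0.474 -0.563 , dq: -0.005 0.162 -0.037 , p_ee: -0.360 0.068 0.799 , tau: 0.989 3.400 -0.195
step 36 , θ: -0.593 -0.473 -0.564 , dq: -0.005 0.165 -0.037 , p_ee: -0.361 0.067 0.799 , tau: 1.136 3.314 -0.185
step 37 , θ: -0.593 -0.471 -0.564 , dq: -0.005 0.168 -0.036 , p_ee: -0.361 0.067 0.799 , tau: 1.262 3.239 -0.175
step 38 , θ: -0.593 -0.469 -0.564 , dq: -0.006 0.169 -0.036 , p_ee: -0.362 0.066 0.798 , tau: 1.372 3.173 -0.167
step 39 , θ: -0.593 -0.468 -0.565 , dq: -0.006 0.169 -0.035 , p_ee: -0.362 0.066 0.798 , tau: 1.467 3.116 -0.160
step 40 , θ: -0.593 -0.466 -0.565 , dq: -0.006 0.168 -0.034 , p_ee: -0.363 0.065 0.798 , tau: 1.549 3.065 -0.153
step 41 , θ: -0.593 -0.464 -0.565 , dq: -0.006 0.166 -0.034 , p_ee: -0.364 0.065 0.798 , tau: 1.620 3.021 -0.147
step 42 , θ: -0.593 -0.463 -0.566 , dq: -0.006 0.163 -0.033 , p_ee: -0.364 0.064 0.798 , tau: 1.681 2.983 -0.142
step 43 , θ: -0.593 -0.461 -0.566 , dq: -0.006 0.161 -0.032 , p_ee: -0.365 0.064 0.798 , tau: 1.732 2.949 -0.137
step 44 , θ: -0.593 -0.460 -0.566 , dq: -0.006 0.157 -0.032 , p_ee: -0.365 0.063 0.798 , tau: 1.777 2.920 -0.133
step 45 , θ: -0.593 -0.458 -0.567 , dq: -0.006 0.154 -0.031 , p_ee: -0.366 0.063 0.798 , tau: 1.814 2.895 -0.129
step 46 , θ: -0.593 -0.456 -0.567 , dq: -0.006 0.150 -0.030 , p_ee: -0.366 0.063 0.797 , tau: 1.846 2.873 -0.126
step 47 , θ: -0.593 -0.455 -0.567 , dq: -0.006 0.146 -0.030 , p_ee: -0.367 0.062 0.797 , tau: 1.873 2.854 -0.123
step 48 , θ: -0.593 -0.454 -0.568 , dq: -0.006 0.141 -0.029 , p_ee: -0.367 0.062 0.797 , tau: 1.895 2.838 -0.120
step 49 , θ: -0.593 -0.452 -0.568 , dq: -0.006 0.137 -0.029 , p_ee: -0.368 0.061 0.797 , tau: 1.913 2.823 -0.117
step 50 , θ: -0.594 -0.451 -0.568 , dq: -0.006 0.132 -0.028 , p_ee: -0.368 0.061 0.797 , tau: 1.928 2.811 -0.115
step 51 , θ: -0.594 -0.450 -0.568 , dq: -0.005 0.128 -0.028 , p_ee: -0.369 0.061 0.797
any joint saturated: yes


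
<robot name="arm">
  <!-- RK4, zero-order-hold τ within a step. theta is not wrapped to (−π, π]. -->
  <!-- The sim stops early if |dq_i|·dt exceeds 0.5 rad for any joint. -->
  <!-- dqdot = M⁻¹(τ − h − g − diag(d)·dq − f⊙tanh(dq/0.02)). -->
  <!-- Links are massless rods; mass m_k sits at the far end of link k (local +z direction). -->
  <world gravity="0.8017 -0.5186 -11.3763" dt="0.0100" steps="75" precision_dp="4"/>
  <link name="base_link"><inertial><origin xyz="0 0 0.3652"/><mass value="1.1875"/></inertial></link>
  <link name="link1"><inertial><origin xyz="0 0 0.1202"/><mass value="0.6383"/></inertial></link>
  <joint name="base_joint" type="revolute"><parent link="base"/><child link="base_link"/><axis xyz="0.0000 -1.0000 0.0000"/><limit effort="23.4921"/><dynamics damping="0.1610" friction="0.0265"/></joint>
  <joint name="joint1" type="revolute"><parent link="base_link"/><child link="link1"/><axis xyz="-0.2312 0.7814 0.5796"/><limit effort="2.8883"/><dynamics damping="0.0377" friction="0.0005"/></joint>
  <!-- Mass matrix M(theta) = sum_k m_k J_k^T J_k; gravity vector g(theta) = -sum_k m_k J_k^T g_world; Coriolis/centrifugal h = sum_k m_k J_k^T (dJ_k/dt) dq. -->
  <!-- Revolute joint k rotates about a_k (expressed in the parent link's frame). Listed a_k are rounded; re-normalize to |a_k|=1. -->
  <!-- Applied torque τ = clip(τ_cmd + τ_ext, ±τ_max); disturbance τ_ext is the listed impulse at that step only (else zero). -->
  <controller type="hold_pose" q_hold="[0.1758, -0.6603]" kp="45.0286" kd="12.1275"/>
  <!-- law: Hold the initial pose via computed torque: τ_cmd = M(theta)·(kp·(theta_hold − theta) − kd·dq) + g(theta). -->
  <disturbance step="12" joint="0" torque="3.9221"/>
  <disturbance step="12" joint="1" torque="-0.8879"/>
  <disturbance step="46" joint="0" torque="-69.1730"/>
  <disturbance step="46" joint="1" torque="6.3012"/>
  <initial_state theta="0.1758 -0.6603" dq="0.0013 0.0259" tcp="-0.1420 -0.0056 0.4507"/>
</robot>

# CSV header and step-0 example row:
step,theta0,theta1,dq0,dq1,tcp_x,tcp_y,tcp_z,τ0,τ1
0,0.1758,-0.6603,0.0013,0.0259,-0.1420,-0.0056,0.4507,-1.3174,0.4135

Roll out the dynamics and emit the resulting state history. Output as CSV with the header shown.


step,theta0,theta1,dq0,dq1,tcp_x,tcp_y,tcp_z,τ0,τ1
1,0.1758,-0.6601,0.0008,0.0191,-0.1420,-0.0056,0.4507,-1.3175,0.4137
2,0.1758,-0.6599,0.0004,0.0140,-0.1420,-0.0056,0.4508,-1.3176,0.4139
3,0.1758,-0.6598,0.0001,0.0101,-0.1420,-0.0056,0.4508,-1.3178,0.4140
4,0.1758,-0.6597,-0.0000,0.0073,-0.1420,-0.0056,0.4508,-1.3181,0.4141
5,0.1758,-0.6596,-0.0001,0.0051,-0.1420,-0.0056,0.4508,-1.3183,0.4142
6,0.1758,-0.6596,-0.0002,0.0036,-0.1420,-0.0056,0.4508,-1.3185,0.4143
7,0.1758,-0.6596,-0.0002,0.0024,-0.1420,-0.0056,0.4508,-1.3188,0.4143
8,0.1758,-0.6596,-0.0002,0.0015,-0.1420,-0.0056,0.4508,-1.3190,0.4144
9,0.1758,-0.6595,-0.0002,0.0009,-0.1420,-0.0056,0.4508,-1.3192,0.4144
10,0.1758,-0.6595,-0.0001,0.0004,-0.1420,-0.0056,0.4508,-1.3194,0.4145
11,0.1758,-0.6595,-0.0001,-0.0000,-0.1420,-0.0056,0.4508,-1.3195,0.4145
12,0.1758,-0.6595,-0.0001,-0.0003,-0.1420,-0.0056,0.4508,2.6024,-0.4734
13,0.1758,-0.6665,0.0066,-1.3784,-0.1425,-0.0055,0.4503,-1.8082,0.5239
14,0.1760,-0.6788,0.0167,-1.0882,-0.1434,-0.0054,0.4495,-1.7726,0.5141
15,0.1761,-0.6885,0.0225,-0.8563,-0.1442,-0.0053,0.4489,-1.7382,0.5055
16,0.1764,-0.6961,0.0253,-0.6700,-0.1449,-0.0052,0.4484,-1.7057,0.4980
17,0.1766,-0.7021,0.0260,-0.5199,-0.1454,-0.0051,0.4479,-1.6750,0.4914
18,0.1769,-0.7067,0.0252,-0.3987,-0.1459,-0.0050,0.4476,-1.6463,0.4856
19,0.1771,-0.7101,0.0234,-0.3006,-0.1462,-0.0050,0.4473,-1.6195,0.4805
20,0.1774,-0.7127,0.0210,-0.2213,-0.1465,-0.0049,0.4471,-1.5946,0.4759
21,0.1776,-0.7146,0.0183,-0.1568,-0.1468,-0.0049,0.4470,-1.5714,0.4718
22,0.1777,-0.7159,0.0154,-0.1045,-0.1469,-0.0049,0.4469,-1.5500,0.4681
23,0.1779,-0.7168,0.0125,-0.0618,-0.1470,-0.0049,0.4468,-1.5303,0.4648
24,0.1780,-0.7172,0.0098,-0.0269,-0.1471,-0.0049,0.4467,-1.5122,0.4618
25,0.1781,-0.7173,0.0071,0.0011,-0.1472,-0.0049,0.4467,-1.4958,0.4591
26,0.1781,-0.7172,0.0046,0.0228,-0.1472,-0.0049,0.4467,-1.4808,0.4567
27,0.1782,-0.7169,0.0024,0.0403,-0.1472,-0.0049,0.4467,-1.4672,0.4546
28,0.1782,-0.7164,0.0004,0.0546,-0.1472,-0.0049,0.4468,-1.4550,0.4526
29,0.1782,-0.7158,-0.0013,0.0663,-0.1471,-0.0049,0.4468,-1.4439,0.4508
30,0.1782,-0.7151,-0.0028,0.0759,-0.1470,-0.0049,0.4469,-1.4338,0.4491
31,0.1781,-0.7143,-0.0040,0.0837,-0.1470,-0.0049,0.4469,-1.4247,0.4475
32,0.1781,-0.7134,-0.0051,0.0898,-0.1469,-0.0049,0.4470,-1.4164,0.4461
33,0.1780,-0.7125,-0.0060,0.0947,-0.1468,-0.0049,0.4471,-1.4089,0.4448
34,0.1780,-0.7115,-0.0067,0.0983,-0.1467,-0.0049,0.4471,-1.4020,0.4435
35,0.1779,-0.7105,-0.0073,0.1010,-0.1466,-0.0050,0.4472,-1.3958,0.4424
36,0.1778,-0.7095,-0.0077,0.1029,-0.1465,-0.0050,0.4473,-1.3901,0.4413
37,0.1777,-0.7085,-0.0081,0.1041,-0.1464,-0.0050,0.4474,-1.3849,0.4402
38,0.1777,-0.7074,-0.0084,0.1046,-0.1463,-0.0050,0.4474,-1.3801,0.4393
39,0.1776,-0.7064,-0.0085,0.1047,-0.1462,-0.0050,0.4475,-1.3758,0.4384
40,0.1775,-0.7054,-0.0087,0.1043,-0.1461,-0.0050,0.4476,-1.3718,0.4375
41,0.1774,-0.7043,-0.0087,0.1036,-0.1459,-0.0050,0.4477,-1.3681,0.4367
42,0.1773,-0.7033,-0.0087,0.1026,-0.1458,-0.0051,0.4478,-1.3648,0.4360
43,0.1772,-0.7023,-0.0087,0.1014,-0.1457,-0.0051,0.4478,-1.3617,0.4353
44,0.1771,-0.7013,-0.0086,0.0999,-0.1456,-0.0051,0.4479,-1.3588,0.4346
45,0.1770,-0.7003,-0.0085,0.0983,-0.1455,-0.0051,0.4480,-1.3562,0.4339
46,0.1770,-0.6993,-0.0083,0.0965,-0.1454,-0.0051,0.4481,-23.4921,2.8883
47,0.1738,-0.6920,-0.6315,1.3578,-0.1434,-0.0052,0.4490,1.4056,0.1274
48,0.1678,-0.6795,-0.5562,1.1346,-0.1398,-0.0054,0.4506,1.2147,0.1485
49,0.1626,-0.6691,-0.4871,0.9446,-0.1367,-0.0055,0.4520,1.0358,0.1681
50,0.1581,-0.6605,-0.4235,0.7834,-0.1340,-0.0056,0.4532,0.8680,0.1863
51,0.1541,-0.6534,-0.3651,0.6469,-0.1317,-0.0057,0.4541,0.7108,0.2031
52,0.1507,-0.6475,-0.3117,0.5316,-0.1297,-0.0057,0.4549,0.5636,0.2188
53,0.1479,-0.6427,-0.2630,0.4343,-0.1280,-0.0058,0.4556,0.4256,0.2333
54,0.1455,-0.6387,-0.2185,0.3523,-0.1266,-0.0058,0.4561,0.2965,0.2468
55,0.1435,-0.6356,-0.1782,0.2834,-0.1255,-0.0059,0.4566,0.1758,0.2593
56,0.1419,-0.6330,-0.1416,0.2255,-0.1245,-0.0059,0.4569,0.0628,0.2710
57,0.1406,-0.6310,-0.1086,0.1769,-0.1238,-0.0059,0.4572,-0.0428,0.2818
58,0.1397,-0.6295,-0.0789,0.1362,-0.1233,-0.0059,0.4574,-0.1414,0.2918
59,0.1390,-0.6283,-0.0523,0.1020,-0.1229,-0.0059,0.4575,-0.2335,0.3011
60,0.1386,-0.6274,-0.0286,0.0732,-0.1226,-0.0059,0.4576,-0.3192,0.3098
61,0.1384,-0.6268,-0.0079,0.0475,-0.1225,-0.0060,0.4577,-0.3983,0.3178
62,0.1385,-0.6265,0.0094,0.0217,-0.1225,-0.0060,0.4577,-0.4697,0.3252
63,0.1386,-0.6264,0.0238,-0.0027,-0.1225,-0.0060,0.4577,-0.5340,0.3320
64,0.1389,-0.6265,0.0363,-0.0227,-0.1227,-0.0060,0.4577,-0.5932,0.3383
65,0.1393,-0.6268,0.0472,-0.0388,-0.1229,-0.0060,0.4576,-0.6480,0.3441
66,0.1399,-0.6272,0.0566,-0.0518,-0.1232,-0.0059,0.4575,-0.6989,0.3495
67,0.1405,-0.6278,0.0646,-0.0622,-0.1235,-0.0059,0.4574,-0.7461,0.3544
68,0.1411,-0.6285,0.0715,-0.0704,-0.1239,-0.0059,0.4573,-0.7900,0.3590
69,0.1419,-0.6292,0.0772,-0.0768,-0.1243,-0.0059,0.4571,-0.8307,0.3633
70,0.1427,-0.6300,0.0819,-0.0817,-0.1247,-0.0059,0.4570,-0.8684,0.3672
71,0.1435,-0.6308,0.0857,-0.0853,-0.1251,-0.0059,0.4568,-0.9034,0.3709
72,0.1444,-0.6317,0.0887,-0.0880,-0.1256,-0.0059,0.4567,-0.9358,0.3743
73,0.1453,-0.6326,0.0909,-0.0898,-0.1261,-0.0059,0.4565,-0.9657,0.3774
74,0.1462,-0.6335,0.0924,-0.0908,-0.1266,-0.0059,0.4563,-0.9934,0.3803
75,0.1471,-0.6344,0.0934,-0.0913,-0.1271,-0.0059,0.4562,,


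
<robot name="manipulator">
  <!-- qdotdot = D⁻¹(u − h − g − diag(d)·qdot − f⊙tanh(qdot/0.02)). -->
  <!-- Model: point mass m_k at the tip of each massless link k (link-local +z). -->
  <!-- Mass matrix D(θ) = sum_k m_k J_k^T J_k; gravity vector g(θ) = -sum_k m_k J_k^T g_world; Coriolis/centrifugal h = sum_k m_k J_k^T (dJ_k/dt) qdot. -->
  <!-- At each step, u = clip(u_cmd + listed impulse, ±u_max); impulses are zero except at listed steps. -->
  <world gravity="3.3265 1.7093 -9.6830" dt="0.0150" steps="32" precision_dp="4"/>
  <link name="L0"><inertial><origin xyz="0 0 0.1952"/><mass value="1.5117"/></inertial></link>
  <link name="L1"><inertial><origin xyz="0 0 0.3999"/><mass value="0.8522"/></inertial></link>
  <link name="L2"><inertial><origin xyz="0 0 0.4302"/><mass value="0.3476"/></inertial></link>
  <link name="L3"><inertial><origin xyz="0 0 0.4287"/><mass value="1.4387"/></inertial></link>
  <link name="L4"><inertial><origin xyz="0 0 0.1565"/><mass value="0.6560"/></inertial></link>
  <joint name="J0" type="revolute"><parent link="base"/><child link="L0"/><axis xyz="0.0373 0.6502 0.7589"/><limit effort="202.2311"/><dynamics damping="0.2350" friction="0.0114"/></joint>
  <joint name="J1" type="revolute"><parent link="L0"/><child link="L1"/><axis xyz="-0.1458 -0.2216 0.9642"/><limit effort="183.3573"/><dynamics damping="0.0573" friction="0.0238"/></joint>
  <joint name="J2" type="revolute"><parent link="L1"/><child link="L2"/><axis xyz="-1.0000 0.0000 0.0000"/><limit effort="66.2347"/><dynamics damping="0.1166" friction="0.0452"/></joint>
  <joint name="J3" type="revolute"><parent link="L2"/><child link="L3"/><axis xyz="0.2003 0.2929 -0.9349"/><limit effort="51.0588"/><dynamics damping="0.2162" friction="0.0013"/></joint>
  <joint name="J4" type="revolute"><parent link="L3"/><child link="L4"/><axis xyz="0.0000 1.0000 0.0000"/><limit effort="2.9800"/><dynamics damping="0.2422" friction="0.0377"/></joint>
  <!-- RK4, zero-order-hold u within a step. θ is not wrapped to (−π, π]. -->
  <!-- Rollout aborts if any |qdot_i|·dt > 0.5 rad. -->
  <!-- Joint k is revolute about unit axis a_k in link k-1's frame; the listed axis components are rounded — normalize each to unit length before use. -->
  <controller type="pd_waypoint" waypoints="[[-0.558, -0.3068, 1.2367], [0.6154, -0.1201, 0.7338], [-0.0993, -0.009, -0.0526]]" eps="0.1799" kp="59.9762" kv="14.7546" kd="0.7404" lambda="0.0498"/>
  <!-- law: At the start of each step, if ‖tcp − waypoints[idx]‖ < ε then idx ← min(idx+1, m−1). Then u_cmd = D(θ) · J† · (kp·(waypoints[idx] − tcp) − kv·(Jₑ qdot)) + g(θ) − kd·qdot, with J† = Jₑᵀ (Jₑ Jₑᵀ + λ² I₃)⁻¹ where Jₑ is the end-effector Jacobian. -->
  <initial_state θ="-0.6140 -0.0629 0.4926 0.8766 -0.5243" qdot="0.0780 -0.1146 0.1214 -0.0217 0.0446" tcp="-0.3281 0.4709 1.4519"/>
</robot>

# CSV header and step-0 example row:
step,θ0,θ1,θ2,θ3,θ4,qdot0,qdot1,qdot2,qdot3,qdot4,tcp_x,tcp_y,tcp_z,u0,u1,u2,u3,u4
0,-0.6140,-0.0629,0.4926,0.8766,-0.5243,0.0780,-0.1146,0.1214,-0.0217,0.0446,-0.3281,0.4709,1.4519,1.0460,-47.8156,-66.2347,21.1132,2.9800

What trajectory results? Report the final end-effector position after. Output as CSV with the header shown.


step,θ0,θ1,θ2,θ3,θ4,qdot0,qdot1,qdot2,qdot3,qdot4,tcp_x,tcp_y,tcp_z,u0,u1,u2,u3,u4
1,-0.6319,-0.0852,0.5237,1.0437,-0.5615,-2.5797,-3.5169,3.6621,18.3149,-4.5146,-0.3167,0.4653,1.4502,-33.8994,-13.9580,-66.2347,5.0158,2.9800
2,-0.7032,-0.1820,0.5569,1.0753,-0.5995,-6.3076,-8.2877,1.4552,-8.9203,-0.9278,-0.3038,0.4522,1.4493,-32.4056,-17.6311,-66.2347,23.4630,2.9800
3,-0.7875,-0.2891,0.6186,1.2169,-0.6475,-5.0841,-6.6274,6.0503,22.7868,-5.5766,-0.2886,0.4271,1.4467,-49.9875,6.5794,-66.2347,-4.3295,2.9800
4,-0.8844,-0.4023,0.6642,1.1751,-0.6883,-7.2959,-7.8772,0.8632,-22.0888,-0.1088,-0.2829,0.4001,1.4423,-18.3450,-25.4263,-58.7647,26.1823,2.5611
5,-0.9642,-0.4933,0.7184,1.2324,-0.7403,-3.6867,-4.8108,5.5366,23.8650,-6.7166,-0.2810,0.3649,1.4360,-32.8239,11.0725,-46.1790,-11.2182,2.9800
6,-1.0365,-0.5747,0.7539,1.1896,-0.7872,-5.5277,-5.7198,-0.0700,-23.4957,-0.1333,-0.2872,0.3310,1.4287,3.7764,-28.3615,-21.7283,21.0605,1.5017
7,-1.0942,-0.6445,0.7907,1.2037,-0.8334,-2.4783,-3.8352,4.3691,20.4475,-5.6617,-0.2964,0.2925,1.4209,-20.4387,21.1826,-25.6566,-12.2662,2.9800
8,-1.1449,-0.7082,0.8217,1.1940,-0.8620,-4.0165,-4.4050,0.1925,-17.5552,1.2562,-0.3100,0.2544,1.4133,12.3761,-16.8151,-2.1836,13.2786,-0.3623
9,-1.1878,-0.7655,0.8494,1.1856,-0.8854,-1.9207,-3.3347,3.1984,13.4559,-3.9130,-0.3254,0.2173,1.4049,-5.9374,21.9582,-12.9446,-9.1412,2.9800
10,-1.2244,-0.8175,0.8763,1.1874,-0.8954,-2.8136,-3.4741,0.6082,-10.8596,2.0789,-0.3425,0.1806,1.3967,15.1229,-4.1408,5.2462,6.8883,-1.3674
11,-1.2559,-0.8649,0.8995,1.1784,-0.9013,-1.5100,-2.8977,2.3387,8.0069,-2.4431,-0.3598,0.1466,1.3879,4.7312,19.7566,-5.6069,-6.1731,2.3524
12,-1.2821,-0.9082,0.9219,1.1803,-0.9033,-1.9269,-2.8258,0.7657,-6.4449,1.7934,-0.3769,0.1136,1.3788,16.1991,3.7842,6.0810,3.2813,-1.1801
13,-1.3043,-0.9478,0.9410,1.1745,-0.9034,-1.1052,-2.4932,1.7146,4.6945,-1.4874,-0.3933,0.0832,1.3696,10.2332,17.9451,-2.4145,-4.1277,1.5983
14,-1.3223,-0.9844,0.9588,1.1753,-0.9041,-1.2620,-2.3590,0.7229,-3.8344,1.1403,-0.4087,0.0541,1.3602,16.0650,8.0688,4.3779,1.4942,-0.5847
15,-1.3370,-1.0180,0.9738,1.1712,-0.9035,-0.7367,-2.1431,1.2368,2.7224,-0.8523,-0.4231,0.0273,1.3511,12.3500,16.6396,-1.4627,-2.7310,1.1197
16,-1.3485,-1.0492,0.9873,1.1714,-0.9034,-0.7733,-2.0025,0.6077,-2.2735,0.7085,-0.4363,0.0019,1.3420,15.0822,10.4810,2.2543,0.6194,-0.1657
17,-1.3573,-1.0780,0.9986,1.1686,-0.9027,-0.4361,-1.8454,0.8748,1.5645,-0.4770,-0.4485,-0.0217,1.3334,12.6707,15.4753,-1.6543,-1.7693,0.8592
18,-1.3638,-1.1047,1.0085,1.1683,-0.9022,-0.4240,-1.7155,0.4738,-1.3481,0.4397,-0.4595,-0.0438,1.3252,13.7747,11.5827,0.2798,0.2324,0.1132
19,-1.3685,-1.1295,1.0167,1.1664,-0.9015,-0.2081,-1.5903,0.6048,0.8909,-0.2579,-0.4696,-0.0644,1.3174,12.1437,14.3518,-2.3033,-1.1056,0.7246
20,-1.3714,-1.1524,1.0237,1.1660,-0.9009,-0.1818,-1.4747,0.3480,-0.7999,0.2748,-0.4787,-0.0836,1.3101,12.4387,11.8233,-1.3634,0.0943,0.2984
21,-1.3730,-1.1738,1.0294,1.1647,-0.9003,-0.0451,-1.3693,0.4061,0.5015,-0.1332,-0.4869,-0.1015,1.3032,11.2982,13.2392,-3.0598,-0.6456,0.6627
22,-1.3735,-1.1935,1.0342,1.1642,-0.8996,-0.0193,-1.2676,0.2409,-0.4746,0.1719,-0.4943,-0.1181,1.2969,11.2223,11.5333,-2.6534,0.0759,0.4248
23,-1.3732,-1.2119,1.0380,1.1633,-0.8992,0.0648,-1.1761,0.2621,0.2767,-0.0640,-0.5009,-0.1335,1.2910,10.4118,12.1480,-3.7593,-0.3254,0.6411
24,-1.3721,-1.2288,1.0411,1.1629,-0.8986,0.0838,-1.0870,0.1563,-0.2818,0.1087,-0.5069,-0.1478,1.2855,68.9390,76.5001,66.2347,-13.1738,-2.9800
25,-1.3782,-1.2404,1.0512,1.1260,-0.8776,-0.8783,-0.4554,1.2133,-4.2678,2.5086,-0.5077,-0.1582,1.2814,58.2461,58.3387,66.2347,-8.6193,-2.9800
26,-1.3973,-1.2424,1.0865,1.1037,-0.8343,-1.6616,0.1860,3.4324,0.9915,3.2871,-0.4988,-0.1674,1.2752,47.1761,57.1717,56.0099,-10.3802,-2.9800
27,-1.4295,-1.2356,1.1454,1.0931,-0.7758,-2.6093,0.7359,4.4039,-2.1935,4.4247,-0.4805,-0.1755,1.2654,41.1736,44.2636,45.0667,-6.3856,-2.9800
28,-1.4713,-1.2210,1.2201,1.0864,-0.7193,-2.9551,1.2013,5.5170,1.0418,3.2023,-0.4529,-0.1814,1.2513,33.8269,39.2003,29.7779,-6.6645,-2.9800
29,-1.5177,-1.2007,1.3011,1.0730,-0.6811,-3.2178,1.5168,5.3146,-2.5254,1.9240,-0.4167,-0.1845,1.2333,27.1688,24.1316,18.6319,-2.1992,-2.9800
30,-1.5638,-1.1764,1.3843,1.0733,-0.6784,-2.9561,1.7291,5.7335,1.9601,-1.2622,-0.3728,-0.1856,1.2112,19.6936,18.9256,2.6903,-3.1802,0.2496
31,-1.6086,-1.1491,1.4626,1.0490,-0.6821,-2.9906,1.9011,4.7985,-4.3318,0.5085,-0.3251,-0.1841,1.1879,16.4999,6.7215,1.1284,2.0013,-0.6013
32,-1.6488,-1.1195,1.5407,1.0539,-0.6924,-2.4025,2.0344,5.5027,3.8755,-1.5698,-0.2758,-0.1828,1.1627,,,,,
# final tcp position (m): -0.2758 -0.1828 1.1627
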